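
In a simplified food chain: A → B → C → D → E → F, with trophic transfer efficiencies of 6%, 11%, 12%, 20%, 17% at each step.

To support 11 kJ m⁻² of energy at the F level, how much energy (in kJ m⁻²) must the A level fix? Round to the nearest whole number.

408497 kJ m⁻²

Cumulative transfer efficiency: 0.06 × 0.11 × 0.12 × 0.2 × 0.17 = 0.000026928
A energy = 11 / 0.000026928 = 408497 kJ m⁻²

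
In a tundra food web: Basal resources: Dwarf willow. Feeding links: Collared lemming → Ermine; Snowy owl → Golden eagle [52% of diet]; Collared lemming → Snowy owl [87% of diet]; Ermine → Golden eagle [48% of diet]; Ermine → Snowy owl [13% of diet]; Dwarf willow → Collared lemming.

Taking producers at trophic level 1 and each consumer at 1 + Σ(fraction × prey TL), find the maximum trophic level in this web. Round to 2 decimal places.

Collared lemming: 1 + 1 = 2
Ermine: 1 + 2 = 3
Snowy owl: 1 + (0.87×2 + 0.13×3) = 3.13
Golden eagle: 1 + (0.48×3 + 0.52×3.13) = 4.0676

4.07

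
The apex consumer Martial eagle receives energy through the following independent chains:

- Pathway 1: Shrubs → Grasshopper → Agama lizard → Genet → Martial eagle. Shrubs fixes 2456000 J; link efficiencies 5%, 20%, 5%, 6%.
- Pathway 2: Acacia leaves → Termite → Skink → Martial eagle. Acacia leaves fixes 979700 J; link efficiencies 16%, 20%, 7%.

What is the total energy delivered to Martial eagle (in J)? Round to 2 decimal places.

Pathway 1: 2456000 × 0.05 × 0.2 × 0.05 × 0.06 = 73.68 J
Pathway 2: 979700 × 0.16 × 0.2 × 0.07 = 2194.528 J
Total at Martial eagle: 73.68 + 2194.528 = 2268.208 J

2268.21 J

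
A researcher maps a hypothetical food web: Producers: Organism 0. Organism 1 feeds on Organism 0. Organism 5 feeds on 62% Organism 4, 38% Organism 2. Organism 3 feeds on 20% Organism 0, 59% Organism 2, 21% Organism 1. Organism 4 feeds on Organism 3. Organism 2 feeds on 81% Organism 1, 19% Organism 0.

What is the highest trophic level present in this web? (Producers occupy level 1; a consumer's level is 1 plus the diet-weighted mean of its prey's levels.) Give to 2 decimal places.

Organism 1: 1 + 1 = 2
Organism 2: 1 + (0.81×2 + 0.19×1) = 2.81
Organism 3: 1 + (0.2×1 + 0.59×2.81 + 0.21×2) = 3.2779
Organism 4: 1 + 3.2779 = 4.2779
Organism 5: 1 + (0.62×4.2779 + 0.38×2.81) = 4.720098

4.72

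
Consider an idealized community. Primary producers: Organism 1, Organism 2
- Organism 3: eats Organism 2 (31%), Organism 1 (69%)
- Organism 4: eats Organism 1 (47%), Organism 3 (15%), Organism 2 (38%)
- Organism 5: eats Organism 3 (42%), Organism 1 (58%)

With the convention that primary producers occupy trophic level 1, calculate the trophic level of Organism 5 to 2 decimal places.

2.42

Organism 3: 1 + (0.31×1 + 0.69×1) = 2
Organism 4: 1 + (0.47×1 + 0.15×2 + 0.38×1) = 2.15
Organism 5: 1 + (0.42×2 + 0.58×1) = 2.42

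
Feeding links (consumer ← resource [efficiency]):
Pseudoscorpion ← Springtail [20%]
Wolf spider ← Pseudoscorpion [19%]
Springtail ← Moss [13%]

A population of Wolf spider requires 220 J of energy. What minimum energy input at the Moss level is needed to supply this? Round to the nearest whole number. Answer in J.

Cumulative transfer efficiency: 0.13 × 0.2 × 0.19 = 0.00494
Moss energy = 220 / 0.00494 = 44534 J

44534 J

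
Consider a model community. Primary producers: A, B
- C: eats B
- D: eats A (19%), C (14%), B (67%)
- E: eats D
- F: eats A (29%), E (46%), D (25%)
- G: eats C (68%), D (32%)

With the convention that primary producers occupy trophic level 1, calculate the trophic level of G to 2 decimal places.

3.04

C: 1 + 1 = 2
D: 1 + (0.19×1 + 0.14×2 + 0.67×1) = 2.14
E: 1 + 2.14 = 3.14
F: 1 + (0.29×1 + 0.46×3.14 + 0.25×2.14) = 3.2694
G: 1 + (0.68×2 + 0.32×2.14) = 3.0448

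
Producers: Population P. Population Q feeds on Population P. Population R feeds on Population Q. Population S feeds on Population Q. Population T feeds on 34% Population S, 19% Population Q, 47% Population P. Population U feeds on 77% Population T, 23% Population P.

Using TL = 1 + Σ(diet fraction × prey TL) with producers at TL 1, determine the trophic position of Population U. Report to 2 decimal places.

3.44

Population Q: 1 + 1 = 2
Population R: 1 + 2 = 3
Population S: 1 + 2 = 3
Population T: 1 + (0.34×3 + 0.19×2 + 0.47×1) = 2.87
Population U: 1 + (0.77×2.87 + 0.23×1) = 3.4399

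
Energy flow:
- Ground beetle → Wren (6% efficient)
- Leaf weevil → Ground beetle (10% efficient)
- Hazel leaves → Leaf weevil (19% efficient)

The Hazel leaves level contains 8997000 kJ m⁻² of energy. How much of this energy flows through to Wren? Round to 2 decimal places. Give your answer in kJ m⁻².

10256.58 kJ m⁻²

Leaf weevil: 8997000 × 0.19 = 1709430 kJ m⁻²
Ground beetle: 1709430 × 0.1 = 170943 kJ m⁻²
Wren: 170943 × 0.06 = 10256.58 kJ m⁻²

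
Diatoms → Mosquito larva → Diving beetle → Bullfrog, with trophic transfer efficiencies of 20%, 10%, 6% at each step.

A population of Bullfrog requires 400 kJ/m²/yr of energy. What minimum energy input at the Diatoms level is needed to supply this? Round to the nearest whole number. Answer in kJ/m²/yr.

Cumulative transfer efficiency: 0.2 × 0.1 × 0.06 = 0.0012
Diatoms energy = 400 / 0.0012 = 333333 kJ/m²/yr

333333 kJ/m²/yr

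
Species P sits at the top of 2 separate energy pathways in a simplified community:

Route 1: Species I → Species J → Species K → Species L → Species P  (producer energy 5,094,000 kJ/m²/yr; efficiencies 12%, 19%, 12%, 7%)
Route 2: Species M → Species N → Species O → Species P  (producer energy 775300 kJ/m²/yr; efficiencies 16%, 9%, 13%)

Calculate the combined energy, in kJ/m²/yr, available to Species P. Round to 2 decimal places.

Route 1: 5094000 × 0.12 × 0.19 × 0.12 × 0.07 = 975.60288 kJ/m²/yr
Route 2: 775300 × 0.16 × 0.09 × 0.13 = 1451.3616 kJ/m²/yr
Total at Species P: 975.60288 + 1451.3616 = 2426.96448 kJ/m²/yr

2426.96 kJ/m²/yr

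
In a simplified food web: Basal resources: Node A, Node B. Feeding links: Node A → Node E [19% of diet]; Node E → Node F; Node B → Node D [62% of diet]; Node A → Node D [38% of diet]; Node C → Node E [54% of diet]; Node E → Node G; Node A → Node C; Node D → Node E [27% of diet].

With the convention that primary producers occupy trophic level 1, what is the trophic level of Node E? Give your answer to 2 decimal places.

Node C: 1 + 1 = 2
Node D: 1 + (0.38×1 + 0.62×1) = 2
Node E: 1 + (0.19×1 + 0.54×2 + 0.27×2) = 2.81
Node F: 1 + 2.81 = 3.81
Node G: 1 + 2.81 = 3.81

2.81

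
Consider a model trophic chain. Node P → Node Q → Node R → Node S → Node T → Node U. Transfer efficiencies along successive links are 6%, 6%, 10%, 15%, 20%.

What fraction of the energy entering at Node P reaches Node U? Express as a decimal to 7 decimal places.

0.0000108

Product of link efficiencies: 0.06 × 0.06 × 0.1 × 0.15 × 0.2 = 0.0000108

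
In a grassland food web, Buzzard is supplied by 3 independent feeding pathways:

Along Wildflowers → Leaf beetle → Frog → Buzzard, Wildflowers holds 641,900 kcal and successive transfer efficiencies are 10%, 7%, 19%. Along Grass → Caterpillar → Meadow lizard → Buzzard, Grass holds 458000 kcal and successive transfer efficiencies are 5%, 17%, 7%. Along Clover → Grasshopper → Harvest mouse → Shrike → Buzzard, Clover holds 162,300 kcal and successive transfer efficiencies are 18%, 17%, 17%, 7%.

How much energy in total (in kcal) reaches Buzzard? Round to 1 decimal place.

Via Wildflowers: 641900 × 0.1 × 0.07 × 0.19 = 853.727 kcal
Via Grass: 458000 × 0.05 × 0.17 × 0.07 = 272.51 kcal
Via Clover: 162300 × 0.18 × 0.17 × 0.17 × 0.07 = 59.099922 kcal
Total at Buzzard: 853.727 + 272.51 + 59.099922 = 1185.336922 kcal

1185.3 kcal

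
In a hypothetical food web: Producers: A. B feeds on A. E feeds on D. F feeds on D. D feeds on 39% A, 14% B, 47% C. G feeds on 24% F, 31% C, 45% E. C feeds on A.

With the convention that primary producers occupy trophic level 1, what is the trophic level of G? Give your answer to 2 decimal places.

B: 1 + 1 = 2
C: 1 + 1 = 2
D: 1 + (0.39×1 + 0.14×2 + 0.47×2) = 2.61
E: 1 + 2.61 = 3.61
F: 1 + 2.61 = 3.61
G: 1 + (0.24×3.61 + 0.31×2 + 0.45×3.61) = 4.1109

4.11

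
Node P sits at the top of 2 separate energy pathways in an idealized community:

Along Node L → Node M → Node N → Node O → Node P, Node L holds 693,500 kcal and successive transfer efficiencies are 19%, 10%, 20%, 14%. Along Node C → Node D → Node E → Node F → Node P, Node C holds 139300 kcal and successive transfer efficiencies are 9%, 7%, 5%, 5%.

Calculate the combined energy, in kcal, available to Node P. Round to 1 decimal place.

371.1 kcal

Via Node L: 693500 × 0.19 × 0.1 × 0.2 × 0.14 = 368.942 kcal
Via Node C: 139300 × 0.09 × 0.07 × 0.05 × 0.05 = 2.193975 kcal
Total at Node P: 368.942 + 2.193975 = 371.135975 kcal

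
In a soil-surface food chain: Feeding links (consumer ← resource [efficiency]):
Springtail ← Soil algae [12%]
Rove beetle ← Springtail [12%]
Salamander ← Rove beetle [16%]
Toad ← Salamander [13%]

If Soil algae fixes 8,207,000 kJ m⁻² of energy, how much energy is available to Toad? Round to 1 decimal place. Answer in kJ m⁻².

Springtail: 8207000 × 0.12 = 984840 kJ m⁻²
Rove beetle: 984840 × 0.12 = 118180.8 kJ m⁻²
Salamander: 118180.8 × 0.16 = 18908.928 kJ m⁻²
Toad: 18908.928 × 0.13 = 2458.16064 kJ m⁻²

2458.2 kJ m⁻²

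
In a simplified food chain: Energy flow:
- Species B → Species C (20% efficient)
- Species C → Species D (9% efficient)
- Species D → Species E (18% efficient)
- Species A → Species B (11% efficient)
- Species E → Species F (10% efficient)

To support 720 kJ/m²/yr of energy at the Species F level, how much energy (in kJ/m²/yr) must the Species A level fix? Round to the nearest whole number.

20202020 kJ/m²/yr

Cumulative transfer efficiency: 0.11 × 0.2 × 0.09 × 0.18 × 0.1 = 0.00003564
Species A energy = 720 / 0.00003564 = 20202020 kJ/m²/yr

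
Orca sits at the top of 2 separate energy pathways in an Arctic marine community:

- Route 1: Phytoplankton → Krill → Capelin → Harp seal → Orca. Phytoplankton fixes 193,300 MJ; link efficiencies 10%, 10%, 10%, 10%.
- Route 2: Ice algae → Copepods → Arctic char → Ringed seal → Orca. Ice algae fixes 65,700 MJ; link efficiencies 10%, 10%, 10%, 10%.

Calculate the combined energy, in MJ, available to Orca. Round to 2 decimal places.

Route 1: 193300 × 0.1 × 0.1 × 0.1 × 0.1 = 19.33 MJ
Route 2: 65700 × 0.1 × 0.1 × 0.1 × 0.1 = 6.57 MJ
Total at Orca: 19.33 + 6.57 = 25.9 MJ

25.90 MJ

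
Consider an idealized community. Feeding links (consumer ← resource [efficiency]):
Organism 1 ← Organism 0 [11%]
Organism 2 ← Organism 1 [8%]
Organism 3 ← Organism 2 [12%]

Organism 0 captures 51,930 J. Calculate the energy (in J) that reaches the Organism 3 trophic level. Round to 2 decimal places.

Organism 1: 51930 × 0.11 = 5712.3 J
Organism 2: 5712.3 × 0.08 = 456.984 J
Organism 3: 456.984 × 0.12 = 54.83808 J

54.84 J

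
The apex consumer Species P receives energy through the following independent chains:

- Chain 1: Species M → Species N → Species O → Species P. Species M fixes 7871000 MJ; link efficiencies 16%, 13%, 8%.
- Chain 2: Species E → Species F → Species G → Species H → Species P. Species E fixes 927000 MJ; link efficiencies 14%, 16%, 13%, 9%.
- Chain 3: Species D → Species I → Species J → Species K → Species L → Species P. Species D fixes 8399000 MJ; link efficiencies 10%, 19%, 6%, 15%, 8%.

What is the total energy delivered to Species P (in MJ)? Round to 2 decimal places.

Chain 1: 7871000 × 0.16 × 0.13 × 0.08 = 13097.344 MJ
Chain 2: 927000 × 0.14 × 0.16 × 0.13 × 0.09 = 242.94816 MJ
Chain 3: 8399000 × 0.1 × 0.19 × 0.06 × 0.15 × 0.08 = 114.89832 MJ
Total at Species P: 13097.344 + 242.94816 + 114.89832 = 13455.19048 MJ

13455.19 MJ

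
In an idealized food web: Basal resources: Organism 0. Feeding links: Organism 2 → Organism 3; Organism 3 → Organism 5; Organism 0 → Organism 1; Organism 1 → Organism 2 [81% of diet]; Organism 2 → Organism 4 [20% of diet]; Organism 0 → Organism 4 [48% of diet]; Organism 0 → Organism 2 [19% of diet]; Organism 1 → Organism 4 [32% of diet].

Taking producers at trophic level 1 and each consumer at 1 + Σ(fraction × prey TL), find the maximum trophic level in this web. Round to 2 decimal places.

4.81

Organism 1: 1 + 1 = 2
Organism 2: 1 + (0.19×1 + 0.81×2) = 2.81
Organism 3: 1 + 2.81 = 3.81
Organism 4: 1 + (0.2×2.81 + 0.48×1 + 0.32×2) = 2.682
Organism 5: 1 + 3.81 = 4.81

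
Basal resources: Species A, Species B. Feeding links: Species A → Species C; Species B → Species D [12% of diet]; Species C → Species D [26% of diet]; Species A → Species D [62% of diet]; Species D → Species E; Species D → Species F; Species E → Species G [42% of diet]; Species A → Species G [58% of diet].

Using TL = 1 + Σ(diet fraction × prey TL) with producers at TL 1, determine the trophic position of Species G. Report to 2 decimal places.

Species C: 1 + 1 = 2
Species D: 1 + (0.12×1 + 0.26×2 + 0.62×1) = 2.26
Species E: 1 + 2.26 = 3.26
Species F: 1 + 2.26 = 3.26
Species G: 1 + (0.42×3.26 + 0.58×1) = 2.9492

2.95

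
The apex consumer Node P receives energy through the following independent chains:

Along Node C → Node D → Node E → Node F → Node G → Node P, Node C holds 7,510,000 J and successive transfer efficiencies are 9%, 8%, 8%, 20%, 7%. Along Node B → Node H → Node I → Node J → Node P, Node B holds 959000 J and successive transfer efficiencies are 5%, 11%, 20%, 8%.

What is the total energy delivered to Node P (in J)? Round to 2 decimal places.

144.95 J

Via Node C: 7510000 × 0.09 × 0.08 × 0.08 × 0.2 × 0.07 = 60.56064 J
Via Node B: 959000 × 0.05 × 0.11 × 0.2 × 0.08 = 84.392 J
Total at Node P: 60.56064 + 84.392 = 144.95264 J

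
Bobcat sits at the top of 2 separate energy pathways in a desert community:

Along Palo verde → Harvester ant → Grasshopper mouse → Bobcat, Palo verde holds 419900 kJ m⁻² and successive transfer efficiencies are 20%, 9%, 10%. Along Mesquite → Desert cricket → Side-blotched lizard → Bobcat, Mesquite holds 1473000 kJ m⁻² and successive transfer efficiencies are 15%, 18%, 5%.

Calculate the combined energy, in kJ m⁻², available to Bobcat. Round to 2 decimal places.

2744.37 kJ m⁻²

Via Palo verde: 419900 × 0.2 × 0.09 × 0.1 = 755.82 kJ m⁻²
Via Mesquite: 1473000 × 0.15 × 0.18 × 0.05 = 1988.55 kJ m⁻²
Total at Bobcat: 755.82 + 1988.55 = 2744.37 kJ m⁻²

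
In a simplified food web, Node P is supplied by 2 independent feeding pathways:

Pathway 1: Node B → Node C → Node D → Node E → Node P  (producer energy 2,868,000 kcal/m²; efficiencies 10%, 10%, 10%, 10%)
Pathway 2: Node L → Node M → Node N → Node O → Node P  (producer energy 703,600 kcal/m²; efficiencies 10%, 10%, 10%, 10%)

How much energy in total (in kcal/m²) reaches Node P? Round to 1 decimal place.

357.2 kcal/m²

Pathway 1: 2868000 × 0.1 × 0.1 × 0.1 × 0.1 = 286.8 kcal/m²
Pathway 2: 703600 × 0.1 × 0.1 × 0.1 × 0.1 = 70.36 kcal/m²
Total at Node P: 286.8 + 70.36 = 357.16 kcal/m²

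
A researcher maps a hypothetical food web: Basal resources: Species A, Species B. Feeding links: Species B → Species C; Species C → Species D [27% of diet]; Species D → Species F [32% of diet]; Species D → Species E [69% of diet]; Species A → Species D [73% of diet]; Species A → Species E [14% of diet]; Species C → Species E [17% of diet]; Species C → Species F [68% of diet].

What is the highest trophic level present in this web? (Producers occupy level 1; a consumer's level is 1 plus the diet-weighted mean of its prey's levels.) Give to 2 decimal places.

Species C: 1 + 1 = 2
Species D: 1 + (0.73×1 + 0.27×2) = 2.27
Species E: 1 + (0.17×2 + 0.14×1 + 0.69×2.27) = 3.0463
Species F: 1 + (0.32×2.27 + 0.68×2) = 3.0864

3.09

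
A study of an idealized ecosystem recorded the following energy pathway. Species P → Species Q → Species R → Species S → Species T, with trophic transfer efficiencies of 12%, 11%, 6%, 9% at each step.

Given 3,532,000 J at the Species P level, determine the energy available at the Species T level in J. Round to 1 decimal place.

251.8 J

Species Q: 3532000 × 0.12 = 423840 J
Species R: 423840 × 0.11 = 46622.4 J
Species S: 46622.4 × 0.06 = 2797.344 J
Species T: 2797.344 × 0.09 = 251.76096 J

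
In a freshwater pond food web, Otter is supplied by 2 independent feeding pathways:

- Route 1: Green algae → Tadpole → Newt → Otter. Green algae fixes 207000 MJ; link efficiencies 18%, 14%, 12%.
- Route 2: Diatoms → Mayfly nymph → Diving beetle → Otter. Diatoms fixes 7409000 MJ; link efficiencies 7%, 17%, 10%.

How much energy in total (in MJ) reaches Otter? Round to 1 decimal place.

Route 1: 207000 × 0.18 × 0.14 × 0.12 = 625.968 MJ
Route 2: 7409000 × 0.07 × 0.17 × 0.1 = 8816.71 MJ
Total at Otter: 625.968 + 8816.71 = 9442.678 MJ

9442.7 MJ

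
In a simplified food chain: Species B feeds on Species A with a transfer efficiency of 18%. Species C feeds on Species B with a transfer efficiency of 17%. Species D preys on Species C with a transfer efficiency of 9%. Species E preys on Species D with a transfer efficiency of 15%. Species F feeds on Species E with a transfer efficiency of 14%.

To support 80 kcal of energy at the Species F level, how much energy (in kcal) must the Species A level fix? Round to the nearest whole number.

1383269 kcal

Cumulative transfer efficiency: 0.18 × 0.17 × 0.09 × 0.15 × 0.14 = 0.000057834
Species A energy = 80 / 0.000057834 = 1383269 kcal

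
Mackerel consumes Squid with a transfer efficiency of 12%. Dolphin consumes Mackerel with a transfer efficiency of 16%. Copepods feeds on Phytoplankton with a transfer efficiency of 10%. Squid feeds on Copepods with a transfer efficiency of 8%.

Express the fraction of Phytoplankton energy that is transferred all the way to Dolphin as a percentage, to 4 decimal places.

Product of link efficiencies: 0.1 × 0.08 × 0.12 × 0.16 = 0.0001536
As a percentage: 0.0001536 × 100 = 0.0154%

0.0154%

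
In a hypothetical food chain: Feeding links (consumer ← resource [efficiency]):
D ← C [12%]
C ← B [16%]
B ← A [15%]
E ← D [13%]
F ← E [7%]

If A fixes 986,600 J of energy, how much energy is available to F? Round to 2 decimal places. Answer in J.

25.86 J

B: 986600 × 0.15 = 147990 J
C: 147990 × 0.16 = 23678.4 J
D: 23678.4 × 0.12 = 2841.408 J
E: 2841.408 × 0.13 = 369.38304 J
F: 369.38304 × 0.07 = 25.8568128 J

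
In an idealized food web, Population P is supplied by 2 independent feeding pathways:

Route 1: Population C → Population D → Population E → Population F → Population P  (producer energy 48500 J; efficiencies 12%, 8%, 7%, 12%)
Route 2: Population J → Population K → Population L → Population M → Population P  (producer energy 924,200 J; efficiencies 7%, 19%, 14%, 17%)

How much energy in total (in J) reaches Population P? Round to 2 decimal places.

Route 1: 48500 × 0.12 × 0.08 × 0.07 × 0.12 = 3.91104 J
Route 2: 924200 × 0.07 × 0.19 × 0.14 × 0.17 = 292.546268 J
Total at Population P: 3.91104 + 292.546268 = 296.457308 J

296.46 J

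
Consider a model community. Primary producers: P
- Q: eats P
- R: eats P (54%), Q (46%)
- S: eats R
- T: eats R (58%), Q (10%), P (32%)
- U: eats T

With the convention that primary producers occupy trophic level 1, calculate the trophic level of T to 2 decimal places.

2.95

Q: 1 + 1 = 2
R: 1 + (0.54×1 + 0.46×2) = 2.46
S: 1 + 2.46 = 3.46
T: 1 + (0.58×2.46 + 0.1×2 + 0.32×1) = 2.9468
U: 1 + 2.9468 = 3.9468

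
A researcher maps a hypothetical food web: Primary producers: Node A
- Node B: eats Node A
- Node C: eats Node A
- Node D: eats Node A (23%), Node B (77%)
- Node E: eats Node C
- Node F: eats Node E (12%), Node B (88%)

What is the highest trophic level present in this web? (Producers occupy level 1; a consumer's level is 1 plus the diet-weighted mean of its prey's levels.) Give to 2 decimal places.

Node B: 1 + 1 = 2
Node C: 1 + 1 = 2
Node D: 1 + (0.23×1 + 0.77×2) = 2.77
Node E: 1 + 2 = 3
Node F: 1 + (0.12×3 + 0.88×2) = 3.12

3.12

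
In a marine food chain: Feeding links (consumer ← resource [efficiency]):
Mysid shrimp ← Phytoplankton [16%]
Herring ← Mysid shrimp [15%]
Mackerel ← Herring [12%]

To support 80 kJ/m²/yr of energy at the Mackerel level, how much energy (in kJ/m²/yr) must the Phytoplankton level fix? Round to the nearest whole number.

27778 kJ/m²/yr

Cumulative transfer efficiency: 0.16 × 0.15 × 0.12 = 0.00288
Phytoplankton energy = 80 / 0.00288 = 27778 kJ/m²/yr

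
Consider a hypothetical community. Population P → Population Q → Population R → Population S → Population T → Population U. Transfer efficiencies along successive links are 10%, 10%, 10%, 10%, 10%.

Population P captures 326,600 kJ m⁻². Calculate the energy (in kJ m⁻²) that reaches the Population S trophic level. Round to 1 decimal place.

326.6 kJ m⁻²

Population Q: 326600 × 0.1 = 32660 kJ m⁻²
Population R: 32660 × 0.1 = 3266 kJ m⁻²
Population S: 3266 × 0.1 = 326.6 kJ m⁻²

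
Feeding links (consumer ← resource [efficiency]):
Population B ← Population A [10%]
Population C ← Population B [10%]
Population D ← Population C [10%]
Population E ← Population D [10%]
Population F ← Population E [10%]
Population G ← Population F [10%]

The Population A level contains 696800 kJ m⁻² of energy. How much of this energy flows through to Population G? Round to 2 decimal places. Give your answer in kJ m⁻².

Population B: 696800 × 0.1 = 69680 kJ m⁻²
Population C: 69680 × 0.1 = 6968 kJ m⁻²
Population D: 6968 × 0.1 = 696.8 kJ m⁻²
Population E: 696.8 × 0.1 = 69.68 kJ m⁻²
Population F: 69.68 × 0.1 = 6.968 kJ m⁻²
Population G: 6.968 × 0.1 = 0.6968 kJ m⁻²

0.70 kJ m⁻²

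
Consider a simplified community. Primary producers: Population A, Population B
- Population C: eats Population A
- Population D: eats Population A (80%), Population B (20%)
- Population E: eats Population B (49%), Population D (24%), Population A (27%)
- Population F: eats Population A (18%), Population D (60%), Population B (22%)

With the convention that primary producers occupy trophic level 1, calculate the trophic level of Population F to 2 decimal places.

Population C: 1 + 1 = 2
Population D: 1 + (0.8×1 + 0.2×1) = 2
Population E: 1 + (0.49×1 + 0.24×2 + 0.27×1) = 2.24
Population F: 1 + (0.18×1 + 0.6×2 + 0.22×1) = 2.6

2.60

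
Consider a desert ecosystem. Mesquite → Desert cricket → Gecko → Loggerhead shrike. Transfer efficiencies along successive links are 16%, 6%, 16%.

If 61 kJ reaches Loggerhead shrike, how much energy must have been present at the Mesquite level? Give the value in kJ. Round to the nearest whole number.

Cumulative transfer efficiency: 0.16 × 0.06 × 0.16 = 0.001536
Mesquite energy = 61 / 0.001536 = 39714 kJ

39714 kJ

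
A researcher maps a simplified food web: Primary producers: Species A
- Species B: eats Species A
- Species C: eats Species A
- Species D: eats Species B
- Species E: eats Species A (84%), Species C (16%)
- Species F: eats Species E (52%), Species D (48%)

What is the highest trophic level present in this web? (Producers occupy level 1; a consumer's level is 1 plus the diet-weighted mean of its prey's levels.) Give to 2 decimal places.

Species B: 1 + 1 = 2
Species C: 1 + 1 = 2
Species D: 1 + 2 = 3
Species E: 1 + (0.84×1 + 0.16×2) = 2.16
Species F: 1 + (0.52×2.16 + 0.48×3) = 3.5632

3.56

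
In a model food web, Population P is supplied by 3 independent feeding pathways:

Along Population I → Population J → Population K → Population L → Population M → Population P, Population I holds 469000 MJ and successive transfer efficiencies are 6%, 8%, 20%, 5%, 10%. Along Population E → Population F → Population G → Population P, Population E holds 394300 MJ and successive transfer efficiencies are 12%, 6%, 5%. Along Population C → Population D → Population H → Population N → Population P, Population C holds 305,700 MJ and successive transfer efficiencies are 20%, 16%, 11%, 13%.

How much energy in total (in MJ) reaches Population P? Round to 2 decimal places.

Via Population I: 469000 × 0.06 × 0.08 × 0.2 × 0.05 × 0.1 = 2.2512 MJ
Via Population E: 394300 × 0.12 × 0.06 × 0.05 = 141.948 MJ
Via Population C: 305700 × 0.2 × 0.16 × 0.11 × 0.13 = 139.88832 MJ
Total at Population P: 2.2512 + 141.948 + 139.88832 = 284.08752 MJ

284.09 MJ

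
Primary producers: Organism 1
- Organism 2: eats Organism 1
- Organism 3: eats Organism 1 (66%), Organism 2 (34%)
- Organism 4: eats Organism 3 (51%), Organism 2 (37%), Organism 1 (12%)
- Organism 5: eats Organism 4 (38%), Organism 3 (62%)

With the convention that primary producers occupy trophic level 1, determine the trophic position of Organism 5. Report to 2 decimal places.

3.61

Organism 2: 1 + 1 = 2
Organism 3: 1 + (0.66×1 + 0.34×2) = 2.34
Organism 4: 1 + (0.51×2.34 + 0.37×2 + 0.12×1) = 3.0534
Organism 5: 1 + (0.38×3.0534 + 0.62×2.34) = 3.611092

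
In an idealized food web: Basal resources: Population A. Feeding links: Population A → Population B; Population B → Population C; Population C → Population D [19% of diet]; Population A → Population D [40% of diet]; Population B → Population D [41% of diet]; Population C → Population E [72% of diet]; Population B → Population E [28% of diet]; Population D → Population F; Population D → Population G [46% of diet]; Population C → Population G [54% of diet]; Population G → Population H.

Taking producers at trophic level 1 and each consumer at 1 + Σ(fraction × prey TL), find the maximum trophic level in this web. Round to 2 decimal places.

4.90

Population B: 1 + 1 = 2
Population C: 1 + 2 = 3
Population D: 1 + (0.19×3 + 0.4×1 + 0.41×2) = 2.79
Population E: 1 + (0.72×3 + 0.28×2) = 3.72
Population F: 1 + 2.79 = 3.79
Population G: 1 + (0.46×2.79 + 0.54×3) = 3.9034
Population H: 1 + 3.9034 = 4.9034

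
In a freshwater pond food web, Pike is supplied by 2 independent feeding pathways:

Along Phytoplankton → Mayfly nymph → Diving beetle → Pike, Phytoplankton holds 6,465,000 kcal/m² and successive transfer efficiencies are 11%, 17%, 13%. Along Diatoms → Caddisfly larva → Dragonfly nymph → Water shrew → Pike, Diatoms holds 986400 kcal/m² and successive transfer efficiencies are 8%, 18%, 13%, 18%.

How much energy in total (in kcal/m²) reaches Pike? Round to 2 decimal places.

Via Phytoplankton: 6465000 × 0.11 × 0.17 × 0.13 = 15716.415 kcal/m²
Via Diatoms: 986400 × 0.08 × 0.18 × 0.13 × 0.18 = 332.377344 kcal/m²
Total at Pike: 15716.415 + 332.377344 = 16048.792344 kcal/m²

16048.79 kcal/m²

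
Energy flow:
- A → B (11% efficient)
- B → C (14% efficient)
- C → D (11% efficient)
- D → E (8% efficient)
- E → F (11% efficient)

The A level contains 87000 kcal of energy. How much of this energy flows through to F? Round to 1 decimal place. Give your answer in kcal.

B: 87000 × 0.11 = 9570 kcal
C: 9570 × 0.14 = 1339.8 kcal
D: 1339.8 × 0.11 = 147.378 kcal
E: 147.378 × 0.08 = 11.79024 kcal
F: 11.79024 × 0.11 = 1.2969264 kcal

1.3 kcal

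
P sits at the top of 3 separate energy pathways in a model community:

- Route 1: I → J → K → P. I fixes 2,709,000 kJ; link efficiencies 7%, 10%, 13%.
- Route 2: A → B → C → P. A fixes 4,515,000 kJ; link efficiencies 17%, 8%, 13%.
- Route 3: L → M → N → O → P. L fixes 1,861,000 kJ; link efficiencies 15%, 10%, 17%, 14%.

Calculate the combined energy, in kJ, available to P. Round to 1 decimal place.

11112.1 kJ

Route 1: 2709000 × 0.07 × 0.1 × 0.13 = 2465.19 kJ
Route 2: 4515000 × 0.17 × 0.08 × 0.13 = 7982.52 kJ
Route 3: 1861000 × 0.15 × 0.1 × 0.17 × 0.14 = 664.377 kJ
Total at P: 2465.19 + 7982.52 + 664.377 = 11112.087 kJ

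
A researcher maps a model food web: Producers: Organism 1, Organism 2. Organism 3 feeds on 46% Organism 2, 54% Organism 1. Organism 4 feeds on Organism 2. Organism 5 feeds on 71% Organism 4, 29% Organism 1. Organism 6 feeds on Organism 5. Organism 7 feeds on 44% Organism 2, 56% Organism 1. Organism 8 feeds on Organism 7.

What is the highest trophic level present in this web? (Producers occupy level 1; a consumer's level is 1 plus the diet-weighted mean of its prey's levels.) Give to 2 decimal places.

3.71

Organism 3: 1 + (0.46×1 + 0.54×1) = 2
Organism 4: 1 + 1 = 2
Organism 5: 1 + (0.71×2 + 0.29×1) = 2.71
Organism 6: 1 + 2.71 = 3.71
Organism 7: 1 + (0.44×1 + 0.56×1) = 2
Organism 8: 1 + 2 = 3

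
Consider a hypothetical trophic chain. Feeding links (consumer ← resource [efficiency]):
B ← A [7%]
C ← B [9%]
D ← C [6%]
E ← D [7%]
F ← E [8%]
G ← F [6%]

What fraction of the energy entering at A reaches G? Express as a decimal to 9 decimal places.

0.000000127

Product of link efficiencies: 0.07 × 0.09 × 0.06 × 0.07 × 0.08 × 0.06 = 0.000000127008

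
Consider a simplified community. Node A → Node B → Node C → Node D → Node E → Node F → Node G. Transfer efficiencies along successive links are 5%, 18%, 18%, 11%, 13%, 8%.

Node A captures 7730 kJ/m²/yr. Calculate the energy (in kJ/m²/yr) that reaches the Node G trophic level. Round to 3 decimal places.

Node B: 7730 × 0.05 = 386.5 kJ/m²/yr
Node C: 386.5 × 0.18 = 69.57 kJ/m²/yr
Node D: 69.57 × 0.18 = 12.5226 kJ/m²/yr
Node E: 12.5226 × 0.11 = 1.377486 kJ/m²/yr
Node F: 1.377486 × 0.13 = 0.17907318 kJ/m²/yr
Node G: 0.17907318 × 0.08 = 0.0143258544 kJ/m²/yr

0.014 kJ/m²/yr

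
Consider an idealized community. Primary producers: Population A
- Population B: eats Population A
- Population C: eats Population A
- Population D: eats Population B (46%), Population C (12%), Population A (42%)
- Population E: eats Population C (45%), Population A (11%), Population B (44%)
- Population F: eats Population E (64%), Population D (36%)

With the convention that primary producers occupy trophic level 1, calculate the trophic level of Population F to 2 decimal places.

3.78

Population B: 1 + 1 = 2
Population C: 1 + 1 = 2
Population D: 1 + (0.46×2 + 0.12×2 + 0.42×1) = 2.58
Population E: 1 + (0.45×2 + 0.11×1 + 0.44×2) = 2.89
Population F: 1 + (0.64×2.89 + 0.36×2.58) = 3.7784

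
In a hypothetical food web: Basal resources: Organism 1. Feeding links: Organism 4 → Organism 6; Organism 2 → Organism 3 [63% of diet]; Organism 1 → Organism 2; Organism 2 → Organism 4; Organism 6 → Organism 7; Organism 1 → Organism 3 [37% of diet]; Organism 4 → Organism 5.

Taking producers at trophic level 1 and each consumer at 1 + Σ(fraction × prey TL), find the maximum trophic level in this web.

5

Organism 2: 1 + 1 = 2
Organism 3: 1 + (0.37×1 + 0.63×2) = 2.63
Organism 4: 1 + 2 = 3
Organism 5: 1 + 3 = 4
Organism 6: 1 + 3 = 4
Organism 7: 1 + 4 = 5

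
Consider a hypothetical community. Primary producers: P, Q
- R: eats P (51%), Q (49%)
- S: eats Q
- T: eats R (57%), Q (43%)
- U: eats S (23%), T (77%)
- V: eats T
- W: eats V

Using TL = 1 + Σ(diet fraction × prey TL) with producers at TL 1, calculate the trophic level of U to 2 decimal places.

R: 1 + (0.51×1 + 0.49×1) = 2
S: 1 + 1 = 2
T: 1 + (0.57×2 + 0.43×1) = 2.57
U: 1 + (0.23×2 + 0.77×2.57) = 3.4389
V: 1 + 2.57 = 3.57
W: 1 + 3.57 = 4.57

3.44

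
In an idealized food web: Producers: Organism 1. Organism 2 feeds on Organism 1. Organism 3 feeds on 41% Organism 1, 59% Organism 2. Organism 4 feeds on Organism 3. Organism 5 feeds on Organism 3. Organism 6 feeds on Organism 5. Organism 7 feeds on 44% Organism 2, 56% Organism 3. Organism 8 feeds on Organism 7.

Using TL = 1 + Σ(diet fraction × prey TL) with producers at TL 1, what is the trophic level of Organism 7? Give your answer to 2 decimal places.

3.33

Organism 2: 1 + 1 = 2
Organism 3: 1 + (0.41×1 + 0.59×2) = 2.59
Organism 4: 1 + 2.59 = 3.59
Organism 5: 1 + 2.59 = 3.59
Organism 6: 1 + 3.59 = 4.59
Organism 7: 1 + (0.44×2 + 0.56×2.59) = 3.3304
Organism 8: 1 + 3.3304 = 4.3304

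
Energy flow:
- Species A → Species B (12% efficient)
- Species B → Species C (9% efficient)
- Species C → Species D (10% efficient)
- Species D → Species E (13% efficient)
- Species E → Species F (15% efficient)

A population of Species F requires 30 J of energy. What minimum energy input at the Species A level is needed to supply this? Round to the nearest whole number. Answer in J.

Cumulative transfer efficiency: 0.12 × 0.09 × 0.1 × 0.13 × 0.15 = 0.00002106
Species A energy = 30 / 0.00002106 = 1424501 J

1424501 J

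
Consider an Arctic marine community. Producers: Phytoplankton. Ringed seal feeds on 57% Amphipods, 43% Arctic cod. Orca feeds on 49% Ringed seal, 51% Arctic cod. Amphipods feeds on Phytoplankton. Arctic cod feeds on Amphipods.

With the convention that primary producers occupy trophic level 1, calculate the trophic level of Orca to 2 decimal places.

4.21

Amphipods: 1 + 1 = 2
Arctic cod: 1 + 2 = 3
Ringed seal: 1 + (0.57×2 + 0.43×3) = 3.43
Orca: 1 + (0.49×3.43 + 0.51×3) = 4.2107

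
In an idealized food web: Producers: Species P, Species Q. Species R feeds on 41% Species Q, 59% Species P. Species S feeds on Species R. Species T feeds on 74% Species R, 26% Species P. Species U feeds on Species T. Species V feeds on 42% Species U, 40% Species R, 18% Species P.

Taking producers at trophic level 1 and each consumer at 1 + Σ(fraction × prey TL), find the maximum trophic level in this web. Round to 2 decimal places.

3.74

Species R: 1 + (0.41×1 + 0.59×1) = 2
Species S: 1 + 2 = 3
Species T: 1 + (0.74×2 + 0.26×1) = 2.74
Species U: 1 + 2.74 = 3.74
Species V: 1 + (0.42×3.74 + 0.4×2 + 0.18×1) = 3.5508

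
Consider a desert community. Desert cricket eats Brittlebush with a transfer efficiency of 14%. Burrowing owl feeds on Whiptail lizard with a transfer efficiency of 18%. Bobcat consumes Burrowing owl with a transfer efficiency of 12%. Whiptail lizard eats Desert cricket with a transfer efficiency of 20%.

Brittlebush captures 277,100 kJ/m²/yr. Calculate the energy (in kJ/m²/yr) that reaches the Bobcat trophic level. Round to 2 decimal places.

Desert cricket: 277100 × 0.14 = 38794 kJ/m²/yr
Whiptail lizard: 38794 × 0.2 = 7758.8 kJ/m²/yr
Burrowing owl: 7758.8 × 0.18 = 1396.584 kJ/m²/yr
Bobcat: 1396.584 × 0.12 = 167.59008 kJ/m²/yr

167.59 kJ/m²/yr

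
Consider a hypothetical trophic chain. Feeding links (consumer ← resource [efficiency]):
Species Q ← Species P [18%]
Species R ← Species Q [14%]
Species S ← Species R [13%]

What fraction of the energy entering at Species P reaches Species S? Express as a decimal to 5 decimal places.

0.00328

Product of link efficiencies: 0.18 × 0.14 × 0.13 = 0.003276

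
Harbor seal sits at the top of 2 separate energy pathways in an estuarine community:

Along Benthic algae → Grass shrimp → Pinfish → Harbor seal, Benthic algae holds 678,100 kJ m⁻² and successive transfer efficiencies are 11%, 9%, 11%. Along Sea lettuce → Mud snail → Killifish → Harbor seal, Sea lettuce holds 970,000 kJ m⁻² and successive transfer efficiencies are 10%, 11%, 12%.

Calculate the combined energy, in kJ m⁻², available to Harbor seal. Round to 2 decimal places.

2018.85 kJ m⁻²

Via Benthic algae: 678100 × 0.11 × 0.09 × 0.11 = 738.4509 kJ m⁻²
Via Sea lettuce: 970000 × 0.1 × 0.11 × 0.12 = 1280.4 kJ m⁻²
Total at Harbor seal: 738.4509 + 1280.4 = 2018.8509 kJ m⁻²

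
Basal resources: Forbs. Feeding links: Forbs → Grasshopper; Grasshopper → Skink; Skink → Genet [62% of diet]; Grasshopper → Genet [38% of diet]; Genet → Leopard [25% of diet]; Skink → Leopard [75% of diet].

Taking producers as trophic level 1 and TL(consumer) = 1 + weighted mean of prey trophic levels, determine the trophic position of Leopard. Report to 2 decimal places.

4.16

Grasshopper: 1 + 1 = 2
Skink: 1 + 2 = 3
Genet: 1 + (0.62×3 + 0.38×2) = 3.62
Leopard: 1 + (0.25×3.62 + 0.75×3) = 4.155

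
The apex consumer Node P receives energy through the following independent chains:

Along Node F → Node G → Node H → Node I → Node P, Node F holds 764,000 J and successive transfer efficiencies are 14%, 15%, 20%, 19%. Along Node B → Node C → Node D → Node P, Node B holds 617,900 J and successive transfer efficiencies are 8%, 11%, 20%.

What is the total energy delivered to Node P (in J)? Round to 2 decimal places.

Via Node F: 764000 × 0.14 × 0.15 × 0.2 × 0.19 = 609.672 J
Via Node B: 617900 × 0.08 × 0.11 × 0.2 = 1087.504 J
Total at Node P: 609.672 + 1087.504 = 1697.176 J

1697.18 J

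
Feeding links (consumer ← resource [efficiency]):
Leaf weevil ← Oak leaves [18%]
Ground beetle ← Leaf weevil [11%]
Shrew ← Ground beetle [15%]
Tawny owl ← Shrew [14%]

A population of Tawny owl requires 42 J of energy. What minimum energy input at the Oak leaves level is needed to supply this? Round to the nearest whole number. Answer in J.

Cumulative transfer efficiency: 0.18 × 0.11 × 0.15 × 0.14 = 0.0004158
Oak leaves energy = 42 / 0.0004158 = 101010 J

101010 J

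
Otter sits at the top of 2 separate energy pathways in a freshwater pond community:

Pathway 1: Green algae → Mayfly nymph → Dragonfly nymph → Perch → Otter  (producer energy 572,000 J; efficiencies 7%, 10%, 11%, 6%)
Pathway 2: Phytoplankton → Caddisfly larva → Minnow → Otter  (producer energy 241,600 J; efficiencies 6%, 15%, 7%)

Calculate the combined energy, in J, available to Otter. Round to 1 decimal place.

Pathway 1: 572000 × 0.07 × 0.1 × 0.11 × 0.06 = 26.4264 J
Pathway 2: 241600 × 0.06 × 0.15 × 0.07 = 152.208 J
Total at Otter: 26.4264 + 152.208 = 178.6344 J

178.6 J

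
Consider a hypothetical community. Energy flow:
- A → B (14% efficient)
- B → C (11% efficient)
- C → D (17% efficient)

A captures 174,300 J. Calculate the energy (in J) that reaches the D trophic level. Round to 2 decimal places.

456.32 J

B: 174300 × 0.14 = 24402 J
C: 24402 × 0.11 = 2684.22 J
D: 2684.22 × 0.17 = 456.3174 J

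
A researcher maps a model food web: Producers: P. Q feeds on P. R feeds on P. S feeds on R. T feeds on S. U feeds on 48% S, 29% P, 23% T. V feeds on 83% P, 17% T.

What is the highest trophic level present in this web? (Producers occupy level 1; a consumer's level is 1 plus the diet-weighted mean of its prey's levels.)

4

Q: 1 + 1 = 2
R: 1 + 1 = 2
S: 1 + 2 = 3
T: 1 + 3 = 4
U: 1 + (0.48×3 + 0.29×1 + 0.23×4) = 3.65
V: 1 + (0.83×1 + 0.17×4) = 2.51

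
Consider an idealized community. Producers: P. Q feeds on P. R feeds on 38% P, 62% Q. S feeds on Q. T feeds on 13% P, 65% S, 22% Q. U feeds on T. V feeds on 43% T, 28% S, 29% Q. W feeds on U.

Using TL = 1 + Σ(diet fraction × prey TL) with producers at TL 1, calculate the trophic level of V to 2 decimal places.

Q: 1 + 1 = 2
R: 1 + (0.38×1 + 0.62×2) = 2.62
S: 1 + 2 = 3
T: 1 + (0.13×1 + 0.65×3 + 0.22×2) = 3.52
U: 1 + 3.52 = 4.52
V: 1 + (0.43×3.52 + 0.28×3 + 0.29×2) = 3.9336
W: 1 + 4.52 = 5.52

3.93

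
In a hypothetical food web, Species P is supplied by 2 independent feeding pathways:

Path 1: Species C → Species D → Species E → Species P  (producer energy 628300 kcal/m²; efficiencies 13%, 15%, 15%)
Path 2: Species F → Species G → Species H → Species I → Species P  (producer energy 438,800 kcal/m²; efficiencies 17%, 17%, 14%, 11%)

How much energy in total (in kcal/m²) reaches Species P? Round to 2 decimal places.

2033.07 kcal/m²

Path 1: 628300 × 0.13 × 0.15 × 0.15 = 1837.7775 kcal/m²
Path 2: 438800 × 0.17 × 0.17 × 0.14 × 0.11 = 195.292328 kcal/m²
Total at Species P: 1837.7775 + 195.292328 = 2033.069828 kcal/m²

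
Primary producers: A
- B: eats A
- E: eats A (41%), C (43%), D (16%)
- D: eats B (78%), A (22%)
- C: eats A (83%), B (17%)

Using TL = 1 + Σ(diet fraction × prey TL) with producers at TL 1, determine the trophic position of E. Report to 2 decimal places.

2.79

B: 1 + 1 = 2
C: 1 + (0.83×1 + 0.17×2) = 2.17
D: 1 + (0.78×2 + 0.22×1) = 2.78
E: 1 + (0.41×1 + 0.43×2.17 + 0.16×2.78) = 2.7879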